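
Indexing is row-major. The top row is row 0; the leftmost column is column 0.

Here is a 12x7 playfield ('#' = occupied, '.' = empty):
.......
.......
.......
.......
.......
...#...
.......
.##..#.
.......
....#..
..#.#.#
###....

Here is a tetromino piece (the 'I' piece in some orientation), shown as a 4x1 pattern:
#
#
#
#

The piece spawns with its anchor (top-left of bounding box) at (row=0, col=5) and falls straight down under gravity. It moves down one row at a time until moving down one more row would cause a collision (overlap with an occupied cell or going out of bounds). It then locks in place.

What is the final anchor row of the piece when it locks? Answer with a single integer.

Spawn at (row=0, col=5). Try each row:
  row 0: fits
  row 1: fits
  row 2: fits
  row 3: fits
  row 4: blocked -> lock at row 3

Answer: 3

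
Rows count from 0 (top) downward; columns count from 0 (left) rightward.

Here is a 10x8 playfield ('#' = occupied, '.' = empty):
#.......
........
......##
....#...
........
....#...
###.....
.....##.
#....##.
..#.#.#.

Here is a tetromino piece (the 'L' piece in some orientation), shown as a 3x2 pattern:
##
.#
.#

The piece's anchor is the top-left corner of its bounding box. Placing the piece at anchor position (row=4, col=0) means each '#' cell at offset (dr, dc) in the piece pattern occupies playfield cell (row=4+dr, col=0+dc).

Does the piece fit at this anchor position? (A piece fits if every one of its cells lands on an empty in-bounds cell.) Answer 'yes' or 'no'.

Check each piece cell at anchor (4, 0):
  offset (0,0) -> (4,0): empty -> OK
  offset (0,1) -> (4,1): empty -> OK
  offset (1,1) -> (5,1): empty -> OK
  offset (2,1) -> (6,1): occupied ('#') -> FAIL
All cells valid: no

Answer: no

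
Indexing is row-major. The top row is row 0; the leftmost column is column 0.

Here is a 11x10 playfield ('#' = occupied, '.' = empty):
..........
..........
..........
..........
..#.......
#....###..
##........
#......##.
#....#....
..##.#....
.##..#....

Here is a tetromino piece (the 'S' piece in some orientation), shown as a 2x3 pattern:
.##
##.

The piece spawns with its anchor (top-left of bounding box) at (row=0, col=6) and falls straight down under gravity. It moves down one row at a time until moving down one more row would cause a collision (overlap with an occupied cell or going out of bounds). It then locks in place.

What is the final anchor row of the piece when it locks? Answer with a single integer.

Answer: 3

Derivation:
Spawn at (row=0, col=6). Try each row:
  row 0: fits
  row 1: fits
  row 2: fits
  row 3: fits
  row 4: blocked -> lock at row 3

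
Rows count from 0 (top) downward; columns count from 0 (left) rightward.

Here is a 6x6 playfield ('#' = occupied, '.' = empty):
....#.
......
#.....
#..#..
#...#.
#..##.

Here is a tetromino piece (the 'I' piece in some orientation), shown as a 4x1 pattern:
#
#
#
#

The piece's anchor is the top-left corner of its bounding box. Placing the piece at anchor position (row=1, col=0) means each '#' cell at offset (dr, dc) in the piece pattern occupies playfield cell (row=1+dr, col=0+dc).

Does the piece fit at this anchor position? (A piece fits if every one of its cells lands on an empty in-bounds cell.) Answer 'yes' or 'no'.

Answer: no

Derivation:
Check each piece cell at anchor (1, 0):
  offset (0,0) -> (1,0): empty -> OK
  offset (1,0) -> (2,0): occupied ('#') -> FAIL
  offset (2,0) -> (3,0): occupied ('#') -> FAIL
  offset (3,0) -> (4,0): occupied ('#') -> FAIL
All cells valid: no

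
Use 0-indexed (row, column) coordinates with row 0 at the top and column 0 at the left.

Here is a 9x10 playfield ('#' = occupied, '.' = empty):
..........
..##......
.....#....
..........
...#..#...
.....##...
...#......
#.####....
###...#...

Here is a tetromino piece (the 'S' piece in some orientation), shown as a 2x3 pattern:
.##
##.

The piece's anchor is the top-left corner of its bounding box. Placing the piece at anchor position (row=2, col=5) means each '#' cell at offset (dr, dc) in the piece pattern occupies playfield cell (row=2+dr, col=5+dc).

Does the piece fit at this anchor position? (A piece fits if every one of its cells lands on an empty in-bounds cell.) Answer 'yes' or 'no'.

Check each piece cell at anchor (2, 5):
  offset (0,1) -> (2,6): empty -> OK
  offset (0,2) -> (2,7): empty -> OK
  offset (1,0) -> (3,5): empty -> OK
  offset (1,1) -> (3,6): empty -> OK
All cells valid: yes

Answer: yes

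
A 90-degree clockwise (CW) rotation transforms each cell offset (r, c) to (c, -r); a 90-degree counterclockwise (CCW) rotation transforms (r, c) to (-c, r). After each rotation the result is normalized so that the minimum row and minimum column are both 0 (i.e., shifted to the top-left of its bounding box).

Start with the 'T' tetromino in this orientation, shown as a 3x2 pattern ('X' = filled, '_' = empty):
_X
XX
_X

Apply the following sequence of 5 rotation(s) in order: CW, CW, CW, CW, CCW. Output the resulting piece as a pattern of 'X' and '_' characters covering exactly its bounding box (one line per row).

Start:
_X
XX
_X
After rotation 1 (CW):
_X_
XXX
After rotation 2 (CW):
X_
XX
X_
After rotation 3 (CW):
XXX
_X_
After rotation 4 (CW):
_X
XX
_X
After rotation 5 (CCW):
XXX
_X_

Answer: XXX
_X_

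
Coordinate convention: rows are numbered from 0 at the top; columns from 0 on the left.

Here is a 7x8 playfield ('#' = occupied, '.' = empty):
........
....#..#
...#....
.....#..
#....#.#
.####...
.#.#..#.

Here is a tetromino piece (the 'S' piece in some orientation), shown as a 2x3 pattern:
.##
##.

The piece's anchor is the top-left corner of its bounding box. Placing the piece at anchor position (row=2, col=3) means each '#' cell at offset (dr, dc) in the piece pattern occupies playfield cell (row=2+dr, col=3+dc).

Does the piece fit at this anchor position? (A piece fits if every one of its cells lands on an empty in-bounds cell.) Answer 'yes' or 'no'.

Answer: yes

Derivation:
Check each piece cell at anchor (2, 3):
  offset (0,1) -> (2,4): empty -> OK
  offset (0,2) -> (2,5): empty -> OK
  offset (1,0) -> (3,3): empty -> OK
  offset (1,1) -> (3,4): empty -> OK
All cells valid: yes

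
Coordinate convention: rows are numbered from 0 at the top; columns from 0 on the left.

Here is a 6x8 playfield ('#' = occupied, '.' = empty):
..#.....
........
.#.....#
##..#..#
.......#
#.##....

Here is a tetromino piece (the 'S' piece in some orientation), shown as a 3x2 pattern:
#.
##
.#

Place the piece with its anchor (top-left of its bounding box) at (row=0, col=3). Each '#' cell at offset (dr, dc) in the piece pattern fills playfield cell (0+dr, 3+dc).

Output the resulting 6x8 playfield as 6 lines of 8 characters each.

Answer: ..##....
...##...
.#..#..#
##..#..#
.......#
#.##....

Derivation:
Fill (0+0,3+0) = (0,3)
Fill (0+1,3+0) = (1,3)
Fill (0+1,3+1) = (1,4)
Fill (0+2,3+1) = (2,4)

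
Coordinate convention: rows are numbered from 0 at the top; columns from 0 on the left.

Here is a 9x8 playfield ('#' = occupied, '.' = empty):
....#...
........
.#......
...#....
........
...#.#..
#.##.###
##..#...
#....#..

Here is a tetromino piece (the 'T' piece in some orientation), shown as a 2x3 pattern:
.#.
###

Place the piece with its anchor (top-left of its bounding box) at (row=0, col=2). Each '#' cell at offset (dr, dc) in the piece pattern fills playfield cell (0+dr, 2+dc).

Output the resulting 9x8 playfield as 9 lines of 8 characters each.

Fill (0+0,2+1) = (0,3)
Fill (0+1,2+0) = (1,2)
Fill (0+1,2+1) = (1,3)
Fill (0+1,2+2) = (1,4)

Answer: ...##...
..###...
.#......
...#....
........
...#.#..
#.##.###
##..#...
#....#..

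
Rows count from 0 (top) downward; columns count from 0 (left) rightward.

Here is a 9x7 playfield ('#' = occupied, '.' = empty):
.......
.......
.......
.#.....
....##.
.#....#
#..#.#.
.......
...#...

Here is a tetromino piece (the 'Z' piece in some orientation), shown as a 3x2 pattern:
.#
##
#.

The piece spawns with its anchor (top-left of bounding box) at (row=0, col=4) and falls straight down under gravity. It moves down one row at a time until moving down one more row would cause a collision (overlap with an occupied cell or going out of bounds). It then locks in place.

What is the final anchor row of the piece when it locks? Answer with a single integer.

Answer: 1

Derivation:
Spawn at (row=0, col=4). Try each row:
  row 0: fits
  row 1: fits
  row 2: blocked -> lock at row 1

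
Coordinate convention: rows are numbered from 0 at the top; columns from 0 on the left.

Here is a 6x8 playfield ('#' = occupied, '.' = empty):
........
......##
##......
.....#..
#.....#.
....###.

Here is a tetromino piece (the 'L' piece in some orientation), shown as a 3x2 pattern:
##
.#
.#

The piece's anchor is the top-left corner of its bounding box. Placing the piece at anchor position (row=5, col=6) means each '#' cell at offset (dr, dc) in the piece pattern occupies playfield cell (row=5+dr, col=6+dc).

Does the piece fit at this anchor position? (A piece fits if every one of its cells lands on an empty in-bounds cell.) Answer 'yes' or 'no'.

Answer: no

Derivation:
Check each piece cell at anchor (5, 6):
  offset (0,0) -> (5,6): occupied ('#') -> FAIL
  offset (0,1) -> (5,7): empty -> OK
  offset (1,1) -> (6,7): out of bounds -> FAIL
  offset (2,1) -> (7,7): out of bounds -> FAIL
All cells valid: no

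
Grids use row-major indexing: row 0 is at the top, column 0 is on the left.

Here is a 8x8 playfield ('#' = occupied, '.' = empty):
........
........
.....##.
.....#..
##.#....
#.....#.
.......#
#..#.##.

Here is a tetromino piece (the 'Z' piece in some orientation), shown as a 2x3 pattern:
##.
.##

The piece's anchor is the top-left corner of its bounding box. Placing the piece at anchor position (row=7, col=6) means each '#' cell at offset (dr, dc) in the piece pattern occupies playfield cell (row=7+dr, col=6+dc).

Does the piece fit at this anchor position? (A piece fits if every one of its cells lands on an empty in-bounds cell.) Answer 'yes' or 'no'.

Check each piece cell at anchor (7, 6):
  offset (0,0) -> (7,6): occupied ('#') -> FAIL
  offset (0,1) -> (7,7): empty -> OK
  offset (1,1) -> (8,7): out of bounds -> FAIL
  offset (1,2) -> (8,8): out of bounds -> FAIL
All cells valid: no

Answer: no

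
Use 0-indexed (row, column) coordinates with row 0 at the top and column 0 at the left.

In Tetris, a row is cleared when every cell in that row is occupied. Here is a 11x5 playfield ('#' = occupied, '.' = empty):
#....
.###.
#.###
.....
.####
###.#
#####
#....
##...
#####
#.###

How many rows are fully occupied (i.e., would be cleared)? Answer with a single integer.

Check each row:
  row 0: 4 empty cells -> not full
  row 1: 2 empty cells -> not full
  row 2: 1 empty cell -> not full
  row 3: 5 empty cells -> not full
  row 4: 1 empty cell -> not full
  row 5: 1 empty cell -> not full
  row 6: 0 empty cells -> FULL (clear)
  row 7: 4 empty cells -> not full
  row 8: 3 empty cells -> not full
  row 9: 0 empty cells -> FULL (clear)
  row 10: 1 empty cell -> not full
Total rows cleared: 2

Answer: 2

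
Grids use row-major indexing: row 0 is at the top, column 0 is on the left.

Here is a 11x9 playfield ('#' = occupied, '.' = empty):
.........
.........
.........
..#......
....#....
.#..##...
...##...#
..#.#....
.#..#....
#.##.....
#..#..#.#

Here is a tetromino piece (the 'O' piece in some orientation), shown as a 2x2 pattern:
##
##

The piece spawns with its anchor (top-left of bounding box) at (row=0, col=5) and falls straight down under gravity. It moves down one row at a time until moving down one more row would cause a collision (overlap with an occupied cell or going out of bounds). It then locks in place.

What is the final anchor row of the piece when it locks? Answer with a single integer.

Answer: 3

Derivation:
Spawn at (row=0, col=5). Try each row:
  row 0: fits
  row 1: fits
  row 2: fits
  row 3: fits
  row 4: blocked -> lock at row 3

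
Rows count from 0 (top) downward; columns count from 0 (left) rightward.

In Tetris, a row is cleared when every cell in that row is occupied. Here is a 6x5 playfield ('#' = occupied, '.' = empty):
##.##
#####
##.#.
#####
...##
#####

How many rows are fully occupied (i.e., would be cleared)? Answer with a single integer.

Check each row:
  row 0: 1 empty cell -> not full
  row 1: 0 empty cells -> FULL (clear)
  row 2: 2 empty cells -> not full
  row 3: 0 empty cells -> FULL (clear)
  row 4: 3 empty cells -> not full
  row 5: 0 empty cells -> FULL (clear)
Total rows cleared: 3

Answer: 3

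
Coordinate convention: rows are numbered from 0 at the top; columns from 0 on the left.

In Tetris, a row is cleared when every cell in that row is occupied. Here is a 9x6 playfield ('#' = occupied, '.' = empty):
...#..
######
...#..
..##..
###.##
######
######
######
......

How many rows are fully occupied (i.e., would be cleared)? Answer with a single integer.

Check each row:
  row 0: 5 empty cells -> not full
  row 1: 0 empty cells -> FULL (clear)
  row 2: 5 empty cells -> not full
  row 3: 4 empty cells -> not full
  row 4: 1 empty cell -> not full
  row 5: 0 empty cells -> FULL (clear)
  row 6: 0 empty cells -> FULL (clear)
  row 7: 0 empty cells -> FULL (clear)
  row 8: 6 empty cells -> not full
Total rows cleared: 4

Answer: 4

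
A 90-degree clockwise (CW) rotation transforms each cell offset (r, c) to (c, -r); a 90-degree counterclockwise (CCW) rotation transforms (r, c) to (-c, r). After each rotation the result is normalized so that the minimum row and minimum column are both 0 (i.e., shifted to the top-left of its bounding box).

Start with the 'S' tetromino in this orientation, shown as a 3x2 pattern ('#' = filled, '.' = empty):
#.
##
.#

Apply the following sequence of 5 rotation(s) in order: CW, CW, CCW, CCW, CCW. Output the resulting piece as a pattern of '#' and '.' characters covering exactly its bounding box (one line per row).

Start:
#.
##
.#
After rotation 1 (CW):
.##
##.
After rotation 2 (CW):
#.
##
.#
After rotation 3 (CCW):
.##
##.
After rotation 4 (CCW):
#.
##
.#
After rotation 5 (CCW):
.##
##.

Answer: .##
##.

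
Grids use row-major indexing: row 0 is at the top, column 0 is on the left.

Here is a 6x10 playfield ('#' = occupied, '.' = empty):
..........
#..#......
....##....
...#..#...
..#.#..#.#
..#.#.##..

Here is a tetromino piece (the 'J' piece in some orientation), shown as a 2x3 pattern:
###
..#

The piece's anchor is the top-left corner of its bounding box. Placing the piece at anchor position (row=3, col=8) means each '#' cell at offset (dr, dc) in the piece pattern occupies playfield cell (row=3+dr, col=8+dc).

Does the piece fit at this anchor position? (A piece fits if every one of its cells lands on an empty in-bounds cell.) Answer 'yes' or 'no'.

Answer: no

Derivation:
Check each piece cell at anchor (3, 8):
  offset (0,0) -> (3,8): empty -> OK
  offset (0,1) -> (3,9): empty -> OK
  offset (0,2) -> (3,10): out of bounds -> FAIL
  offset (1,2) -> (4,10): out of bounds -> FAIL
All cells valid: no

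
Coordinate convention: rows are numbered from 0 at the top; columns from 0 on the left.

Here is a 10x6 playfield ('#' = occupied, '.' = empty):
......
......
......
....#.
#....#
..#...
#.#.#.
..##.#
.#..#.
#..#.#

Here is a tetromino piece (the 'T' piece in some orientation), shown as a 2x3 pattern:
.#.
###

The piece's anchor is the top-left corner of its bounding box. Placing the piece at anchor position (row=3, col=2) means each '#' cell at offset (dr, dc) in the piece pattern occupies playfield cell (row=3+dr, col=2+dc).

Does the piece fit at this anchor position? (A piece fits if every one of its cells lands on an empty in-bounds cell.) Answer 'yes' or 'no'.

Check each piece cell at anchor (3, 2):
  offset (0,1) -> (3,3): empty -> OK
  offset (1,0) -> (4,2): empty -> OK
  offset (1,1) -> (4,3): empty -> OK
  offset (1,2) -> (4,4): empty -> OK
All cells valid: yes

Answer: yes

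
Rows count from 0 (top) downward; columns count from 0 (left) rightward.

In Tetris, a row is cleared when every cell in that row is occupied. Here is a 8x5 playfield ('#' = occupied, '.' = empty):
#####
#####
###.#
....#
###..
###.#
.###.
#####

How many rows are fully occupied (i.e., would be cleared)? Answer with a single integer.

Check each row:
  row 0: 0 empty cells -> FULL (clear)
  row 1: 0 empty cells -> FULL (clear)
  row 2: 1 empty cell -> not full
  row 3: 4 empty cells -> not full
  row 4: 2 empty cells -> not full
  row 5: 1 empty cell -> not full
  row 6: 2 empty cells -> not full
  row 7: 0 empty cells -> FULL (clear)
Total rows cleared: 3

Answer: 3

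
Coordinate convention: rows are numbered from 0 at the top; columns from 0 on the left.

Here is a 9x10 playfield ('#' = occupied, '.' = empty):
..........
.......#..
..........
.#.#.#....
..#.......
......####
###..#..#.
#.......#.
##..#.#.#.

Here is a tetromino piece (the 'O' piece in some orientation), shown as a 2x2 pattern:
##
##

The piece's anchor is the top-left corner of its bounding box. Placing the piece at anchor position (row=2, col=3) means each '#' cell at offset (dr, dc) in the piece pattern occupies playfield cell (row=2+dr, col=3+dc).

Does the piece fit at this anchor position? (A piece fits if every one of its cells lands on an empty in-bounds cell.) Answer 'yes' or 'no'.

Check each piece cell at anchor (2, 3):
  offset (0,0) -> (2,3): empty -> OK
  offset (0,1) -> (2,4): empty -> OK
  offset (1,0) -> (3,3): occupied ('#') -> FAIL
  offset (1,1) -> (3,4): empty -> OK
All cells valid: no

Answer: no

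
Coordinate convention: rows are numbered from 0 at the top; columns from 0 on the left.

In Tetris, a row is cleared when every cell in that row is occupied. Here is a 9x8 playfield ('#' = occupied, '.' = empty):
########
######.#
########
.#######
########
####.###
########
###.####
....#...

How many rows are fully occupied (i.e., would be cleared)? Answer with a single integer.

Answer: 4

Derivation:
Check each row:
  row 0: 0 empty cells -> FULL (clear)
  row 1: 1 empty cell -> not full
  row 2: 0 empty cells -> FULL (clear)
  row 3: 1 empty cell -> not full
  row 4: 0 empty cells -> FULL (clear)
  row 5: 1 empty cell -> not full
  row 6: 0 empty cells -> FULL (clear)
  row 7: 1 empty cell -> not full
  row 8: 7 empty cells -> not full
Total rows cleared: 4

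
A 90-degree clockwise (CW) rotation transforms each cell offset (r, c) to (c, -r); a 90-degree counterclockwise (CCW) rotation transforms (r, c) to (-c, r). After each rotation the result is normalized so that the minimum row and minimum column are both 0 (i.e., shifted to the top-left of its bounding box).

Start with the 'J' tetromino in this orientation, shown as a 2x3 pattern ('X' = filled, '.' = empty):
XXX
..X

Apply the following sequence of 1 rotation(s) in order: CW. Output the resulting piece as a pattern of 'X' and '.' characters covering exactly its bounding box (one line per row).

Answer: .X
.X
XX

Derivation:
Start:
XXX
..X
After rotation 1 (CW):
.X
.X
XX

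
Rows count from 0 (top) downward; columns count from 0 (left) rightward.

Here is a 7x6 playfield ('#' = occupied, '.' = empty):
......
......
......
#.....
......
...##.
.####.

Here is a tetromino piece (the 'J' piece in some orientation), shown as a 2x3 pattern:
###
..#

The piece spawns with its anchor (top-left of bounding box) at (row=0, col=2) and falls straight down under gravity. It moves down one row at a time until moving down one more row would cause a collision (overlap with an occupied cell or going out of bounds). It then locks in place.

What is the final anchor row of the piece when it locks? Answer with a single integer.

Answer: 3

Derivation:
Spawn at (row=0, col=2). Try each row:
  row 0: fits
  row 1: fits
  row 2: fits
  row 3: fits
  row 4: blocked -> lock at row 3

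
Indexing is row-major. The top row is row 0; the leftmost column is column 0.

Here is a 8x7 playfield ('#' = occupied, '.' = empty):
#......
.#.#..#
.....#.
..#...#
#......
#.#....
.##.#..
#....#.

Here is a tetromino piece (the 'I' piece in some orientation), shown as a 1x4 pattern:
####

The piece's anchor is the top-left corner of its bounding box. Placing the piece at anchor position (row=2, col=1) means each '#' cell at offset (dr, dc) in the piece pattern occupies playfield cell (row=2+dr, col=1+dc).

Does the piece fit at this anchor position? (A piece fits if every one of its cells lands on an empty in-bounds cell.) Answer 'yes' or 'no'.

Check each piece cell at anchor (2, 1):
  offset (0,0) -> (2,1): empty -> OK
  offset (0,1) -> (2,2): empty -> OK
  offset (0,2) -> (2,3): empty -> OK
  offset (0,3) -> (2,4): empty -> OK
All cells valid: yes

Answer: yes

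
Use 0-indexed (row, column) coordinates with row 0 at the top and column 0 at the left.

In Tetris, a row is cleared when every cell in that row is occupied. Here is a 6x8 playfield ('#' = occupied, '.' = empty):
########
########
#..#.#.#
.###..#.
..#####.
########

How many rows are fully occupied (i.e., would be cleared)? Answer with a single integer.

Check each row:
  row 0: 0 empty cells -> FULL (clear)
  row 1: 0 empty cells -> FULL (clear)
  row 2: 4 empty cells -> not full
  row 3: 4 empty cells -> not full
  row 4: 3 empty cells -> not full
  row 5: 0 empty cells -> FULL (clear)
Total rows cleared: 3

Answer: 3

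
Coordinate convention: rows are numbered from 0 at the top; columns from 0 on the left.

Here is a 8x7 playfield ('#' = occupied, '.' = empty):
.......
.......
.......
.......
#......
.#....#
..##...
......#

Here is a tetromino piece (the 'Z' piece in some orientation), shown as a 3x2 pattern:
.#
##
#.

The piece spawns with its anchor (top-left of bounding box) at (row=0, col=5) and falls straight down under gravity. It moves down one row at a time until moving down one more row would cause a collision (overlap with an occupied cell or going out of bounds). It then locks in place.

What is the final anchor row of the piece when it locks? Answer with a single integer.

Spawn at (row=0, col=5). Try each row:
  row 0: fits
  row 1: fits
  row 2: fits
  row 3: fits
  row 4: blocked -> lock at row 3

Answer: 3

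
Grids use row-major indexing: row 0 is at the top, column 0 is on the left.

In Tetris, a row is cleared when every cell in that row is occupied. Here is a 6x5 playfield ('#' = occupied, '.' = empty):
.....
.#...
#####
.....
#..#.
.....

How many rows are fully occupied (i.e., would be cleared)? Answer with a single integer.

Answer: 1

Derivation:
Check each row:
  row 0: 5 empty cells -> not full
  row 1: 4 empty cells -> not full
  row 2: 0 empty cells -> FULL (clear)
  row 3: 5 empty cells -> not full
  row 4: 3 empty cells -> not full
  row 5: 5 empty cells -> not full
Total rows cleared: 1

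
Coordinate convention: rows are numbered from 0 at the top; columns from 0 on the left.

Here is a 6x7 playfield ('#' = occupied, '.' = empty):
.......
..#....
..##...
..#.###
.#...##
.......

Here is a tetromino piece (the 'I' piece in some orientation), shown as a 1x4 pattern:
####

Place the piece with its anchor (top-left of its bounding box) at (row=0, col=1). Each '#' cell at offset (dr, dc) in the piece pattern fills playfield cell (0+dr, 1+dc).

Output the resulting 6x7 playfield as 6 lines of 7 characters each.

Answer: .####..
..#....
..##...
..#.###
.#...##
.......

Derivation:
Fill (0+0,1+0) = (0,1)
Fill (0+0,1+1) = (0,2)
Fill (0+0,1+2) = (0,3)
Fill (0+0,1+3) = (0,4)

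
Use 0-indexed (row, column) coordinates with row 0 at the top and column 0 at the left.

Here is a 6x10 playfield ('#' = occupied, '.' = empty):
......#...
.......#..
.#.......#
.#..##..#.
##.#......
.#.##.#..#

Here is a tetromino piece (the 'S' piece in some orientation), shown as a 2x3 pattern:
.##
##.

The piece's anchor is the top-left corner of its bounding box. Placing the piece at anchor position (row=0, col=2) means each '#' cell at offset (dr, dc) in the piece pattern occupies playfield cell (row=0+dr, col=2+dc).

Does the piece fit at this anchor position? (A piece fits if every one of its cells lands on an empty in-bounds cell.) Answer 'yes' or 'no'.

Answer: yes

Derivation:
Check each piece cell at anchor (0, 2):
  offset (0,1) -> (0,3): empty -> OK
  offset (0,2) -> (0,4): empty -> OK
  offset (1,0) -> (1,2): empty -> OK
  offset (1,1) -> (1,3): empty -> OK
All cells valid: yes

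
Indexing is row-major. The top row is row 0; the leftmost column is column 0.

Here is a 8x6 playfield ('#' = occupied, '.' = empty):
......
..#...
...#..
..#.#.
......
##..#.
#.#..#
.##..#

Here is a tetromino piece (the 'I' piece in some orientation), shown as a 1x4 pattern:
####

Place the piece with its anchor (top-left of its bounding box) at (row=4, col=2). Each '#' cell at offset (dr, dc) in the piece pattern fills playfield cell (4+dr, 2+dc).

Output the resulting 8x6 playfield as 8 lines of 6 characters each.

Answer: ......
..#...
...#..
..#.#.
..####
##..#.
#.#..#
.##..#

Derivation:
Fill (4+0,2+0) = (4,2)
Fill (4+0,2+1) = (4,3)
Fill (4+0,2+2) = (4,4)
Fill (4+0,2+3) = (4,5)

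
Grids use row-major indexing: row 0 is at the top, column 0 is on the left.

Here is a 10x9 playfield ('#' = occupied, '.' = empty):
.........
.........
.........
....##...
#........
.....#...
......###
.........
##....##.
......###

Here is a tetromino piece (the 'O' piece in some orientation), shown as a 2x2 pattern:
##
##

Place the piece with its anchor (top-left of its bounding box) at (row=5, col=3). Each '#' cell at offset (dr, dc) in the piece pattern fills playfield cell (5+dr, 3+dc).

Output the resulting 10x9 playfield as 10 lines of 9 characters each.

Fill (5+0,3+0) = (5,3)
Fill (5+0,3+1) = (5,4)
Fill (5+1,3+0) = (6,3)
Fill (5+1,3+1) = (6,4)

Answer: .........
.........
.........
....##...
#........
...###...
...##.###
.........
##....##.
......###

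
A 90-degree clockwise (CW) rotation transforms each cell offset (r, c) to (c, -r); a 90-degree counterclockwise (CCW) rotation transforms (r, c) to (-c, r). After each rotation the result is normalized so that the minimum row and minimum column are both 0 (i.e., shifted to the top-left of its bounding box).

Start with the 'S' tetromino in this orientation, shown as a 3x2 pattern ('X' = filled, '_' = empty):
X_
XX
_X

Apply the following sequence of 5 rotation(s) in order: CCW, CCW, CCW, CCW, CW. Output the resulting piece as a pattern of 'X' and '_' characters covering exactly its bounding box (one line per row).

Start:
X_
XX
_X
After rotation 1 (CCW):
_XX
XX_
After rotation 2 (CCW):
X_
XX
_X
After rotation 3 (CCW):
_XX
XX_
After rotation 4 (CCW):
X_
XX
_X
After rotation 5 (CW):
_XX
XX_

Answer: _XX
XX_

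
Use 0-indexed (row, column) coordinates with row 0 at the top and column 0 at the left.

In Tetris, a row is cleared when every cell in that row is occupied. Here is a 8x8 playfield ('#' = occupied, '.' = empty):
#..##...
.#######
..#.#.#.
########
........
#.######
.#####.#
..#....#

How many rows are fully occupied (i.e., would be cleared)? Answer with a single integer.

Check each row:
  row 0: 5 empty cells -> not full
  row 1: 1 empty cell -> not full
  row 2: 5 empty cells -> not full
  row 3: 0 empty cells -> FULL (clear)
  row 4: 8 empty cells -> not full
  row 5: 1 empty cell -> not full
  row 6: 2 empty cells -> not full
  row 7: 6 empty cells -> not full
Total rows cleared: 1

Answer: 1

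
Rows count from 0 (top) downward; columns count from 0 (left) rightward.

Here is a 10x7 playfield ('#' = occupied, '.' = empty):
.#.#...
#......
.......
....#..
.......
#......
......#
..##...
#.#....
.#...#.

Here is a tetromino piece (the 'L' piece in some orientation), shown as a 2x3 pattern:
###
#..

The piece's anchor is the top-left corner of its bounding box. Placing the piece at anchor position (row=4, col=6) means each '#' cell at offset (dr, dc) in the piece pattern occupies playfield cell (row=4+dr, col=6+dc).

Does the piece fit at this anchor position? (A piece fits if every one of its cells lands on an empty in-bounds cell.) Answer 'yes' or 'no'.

Check each piece cell at anchor (4, 6):
  offset (0,0) -> (4,6): empty -> OK
  offset (0,1) -> (4,7): out of bounds -> FAIL
  offset (0,2) -> (4,8): out of bounds -> FAIL
  offset (1,0) -> (5,6): empty -> OK
All cells valid: no

Answer: no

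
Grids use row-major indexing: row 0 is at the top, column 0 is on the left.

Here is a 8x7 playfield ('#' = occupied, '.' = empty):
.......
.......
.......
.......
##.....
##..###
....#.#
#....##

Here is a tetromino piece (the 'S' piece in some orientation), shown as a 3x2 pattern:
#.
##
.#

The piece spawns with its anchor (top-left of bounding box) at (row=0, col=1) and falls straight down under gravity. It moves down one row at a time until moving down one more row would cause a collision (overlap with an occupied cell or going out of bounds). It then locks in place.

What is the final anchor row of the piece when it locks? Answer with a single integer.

Answer: 2

Derivation:
Spawn at (row=0, col=1). Try each row:
  row 0: fits
  row 1: fits
  row 2: fits
  row 3: blocked -> lock at row 2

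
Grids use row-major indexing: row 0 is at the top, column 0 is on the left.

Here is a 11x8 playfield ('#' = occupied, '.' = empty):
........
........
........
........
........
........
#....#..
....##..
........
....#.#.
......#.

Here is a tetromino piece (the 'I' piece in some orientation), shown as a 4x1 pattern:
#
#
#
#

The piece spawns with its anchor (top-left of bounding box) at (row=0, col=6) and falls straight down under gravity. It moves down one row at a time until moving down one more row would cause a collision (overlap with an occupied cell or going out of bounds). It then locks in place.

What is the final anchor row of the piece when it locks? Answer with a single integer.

Spawn at (row=0, col=6). Try each row:
  row 0: fits
  row 1: fits
  row 2: fits
  row 3: fits
  row 4: fits
  row 5: fits
  row 6: blocked -> lock at row 5

Answer: 5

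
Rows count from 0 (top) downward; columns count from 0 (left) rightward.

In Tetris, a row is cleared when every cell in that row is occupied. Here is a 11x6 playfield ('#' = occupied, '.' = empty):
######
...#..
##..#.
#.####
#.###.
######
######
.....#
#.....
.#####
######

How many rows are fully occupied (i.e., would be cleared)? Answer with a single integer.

Answer: 4

Derivation:
Check each row:
  row 0: 0 empty cells -> FULL (clear)
  row 1: 5 empty cells -> not full
  row 2: 3 empty cells -> not full
  row 3: 1 empty cell -> not full
  row 4: 2 empty cells -> not full
  row 5: 0 empty cells -> FULL (clear)
  row 6: 0 empty cells -> FULL (clear)
  row 7: 5 empty cells -> not full
  row 8: 5 empty cells -> not full
  row 9: 1 empty cell -> not full
  row 10: 0 empty cells -> FULL (clear)
Total rows cleared: 4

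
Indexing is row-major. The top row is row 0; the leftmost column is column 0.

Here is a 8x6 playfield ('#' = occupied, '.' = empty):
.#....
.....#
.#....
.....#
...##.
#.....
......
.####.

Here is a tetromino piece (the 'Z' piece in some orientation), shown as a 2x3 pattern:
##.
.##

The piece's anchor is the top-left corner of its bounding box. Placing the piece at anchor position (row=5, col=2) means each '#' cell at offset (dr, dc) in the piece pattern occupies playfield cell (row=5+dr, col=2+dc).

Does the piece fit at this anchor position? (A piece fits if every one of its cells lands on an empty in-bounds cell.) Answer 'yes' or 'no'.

Answer: yes

Derivation:
Check each piece cell at anchor (5, 2):
  offset (0,0) -> (5,2): empty -> OK
  offset (0,1) -> (5,3): empty -> OK
  offset (1,1) -> (6,3): empty -> OK
  offset (1,2) -> (6,4): empty -> OK
All cells valid: yes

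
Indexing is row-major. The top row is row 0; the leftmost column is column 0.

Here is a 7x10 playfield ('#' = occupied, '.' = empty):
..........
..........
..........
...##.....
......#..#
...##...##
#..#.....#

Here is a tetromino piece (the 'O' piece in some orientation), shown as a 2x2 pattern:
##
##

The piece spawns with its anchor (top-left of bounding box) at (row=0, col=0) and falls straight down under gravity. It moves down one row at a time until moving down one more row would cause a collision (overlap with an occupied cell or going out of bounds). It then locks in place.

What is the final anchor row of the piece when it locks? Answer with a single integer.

Spawn at (row=0, col=0). Try each row:
  row 0: fits
  row 1: fits
  row 2: fits
  row 3: fits
  row 4: fits
  row 5: blocked -> lock at row 4

Answer: 4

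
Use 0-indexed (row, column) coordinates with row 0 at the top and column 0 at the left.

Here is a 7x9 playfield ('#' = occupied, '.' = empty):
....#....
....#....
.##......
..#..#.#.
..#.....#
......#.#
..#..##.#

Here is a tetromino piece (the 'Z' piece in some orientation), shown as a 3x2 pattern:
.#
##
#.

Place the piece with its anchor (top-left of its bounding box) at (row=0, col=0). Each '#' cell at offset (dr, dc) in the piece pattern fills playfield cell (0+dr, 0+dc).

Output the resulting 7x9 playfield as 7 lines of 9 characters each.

Fill (0+0,0+1) = (0,1)
Fill (0+1,0+0) = (1,0)
Fill (0+1,0+1) = (1,1)
Fill (0+2,0+0) = (2,0)

Answer: .#..#....
##..#....
###......
..#..#.#.
..#.....#
......#.#
..#..##.#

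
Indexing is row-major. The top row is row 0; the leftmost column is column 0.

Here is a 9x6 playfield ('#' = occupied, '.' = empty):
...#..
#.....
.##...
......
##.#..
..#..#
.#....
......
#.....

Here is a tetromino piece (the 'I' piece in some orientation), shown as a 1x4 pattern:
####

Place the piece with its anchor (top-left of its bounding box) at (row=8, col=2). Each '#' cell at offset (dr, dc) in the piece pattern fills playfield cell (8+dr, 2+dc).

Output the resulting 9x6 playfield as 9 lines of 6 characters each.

Fill (8+0,2+0) = (8,2)
Fill (8+0,2+1) = (8,3)
Fill (8+0,2+2) = (8,4)
Fill (8+0,2+3) = (8,5)

Answer: ...#..
#.....
.##...
......
##.#..
..#..#
.#....
......
#.####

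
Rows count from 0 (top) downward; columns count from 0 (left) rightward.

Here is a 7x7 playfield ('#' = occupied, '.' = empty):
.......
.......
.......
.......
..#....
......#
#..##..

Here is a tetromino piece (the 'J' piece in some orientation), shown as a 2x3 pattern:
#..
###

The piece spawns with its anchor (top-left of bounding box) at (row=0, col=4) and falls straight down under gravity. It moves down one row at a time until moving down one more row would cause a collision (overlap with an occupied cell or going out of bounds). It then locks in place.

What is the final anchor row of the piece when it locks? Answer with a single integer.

Spawn at (row=0, col=4). Try each row:
  row 0: fits
  row 1: fits
  row 2: fits
  row 3: fits
  row 4: blocked -> lock at row 3

Answer: 3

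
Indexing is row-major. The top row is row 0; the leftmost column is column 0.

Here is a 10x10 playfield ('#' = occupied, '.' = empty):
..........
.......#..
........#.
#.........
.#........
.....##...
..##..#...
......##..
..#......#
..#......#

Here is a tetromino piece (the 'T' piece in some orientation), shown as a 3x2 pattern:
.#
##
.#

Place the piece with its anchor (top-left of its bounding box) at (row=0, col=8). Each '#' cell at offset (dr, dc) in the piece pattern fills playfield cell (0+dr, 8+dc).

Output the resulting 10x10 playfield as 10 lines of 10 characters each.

Answer: .........#
.......###
........##
#.........
.#........
.....##...
..##..#...
......##..
..#......#
..#......#

Derivation:
Fill (0+0,8+1) = (0,9)
Fill (0+1,8+0) = (1,8)
Fill (0+1,8+1) = (1,9)
Fill (0+2,8+1) = (2,9)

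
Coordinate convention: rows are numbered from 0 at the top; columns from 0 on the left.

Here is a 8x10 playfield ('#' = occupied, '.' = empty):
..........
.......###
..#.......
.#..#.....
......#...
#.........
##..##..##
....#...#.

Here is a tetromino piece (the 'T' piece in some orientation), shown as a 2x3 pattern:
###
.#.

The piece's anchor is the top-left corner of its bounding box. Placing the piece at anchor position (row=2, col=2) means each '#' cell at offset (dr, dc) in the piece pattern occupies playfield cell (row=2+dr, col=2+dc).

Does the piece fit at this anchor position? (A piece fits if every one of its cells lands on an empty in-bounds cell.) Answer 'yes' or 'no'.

Check each piece cell at anchor (2, 2):
  offset (0,0) -> (2,2): occupied ('#') -> FAIL
  offset (0,1) -> (2,3): empty -> OK
  offset (0,2) -> (2,4): empty -> OK
  offset (1,1) -> (3,3): empty -> OK
All cells valid: no

Answer: no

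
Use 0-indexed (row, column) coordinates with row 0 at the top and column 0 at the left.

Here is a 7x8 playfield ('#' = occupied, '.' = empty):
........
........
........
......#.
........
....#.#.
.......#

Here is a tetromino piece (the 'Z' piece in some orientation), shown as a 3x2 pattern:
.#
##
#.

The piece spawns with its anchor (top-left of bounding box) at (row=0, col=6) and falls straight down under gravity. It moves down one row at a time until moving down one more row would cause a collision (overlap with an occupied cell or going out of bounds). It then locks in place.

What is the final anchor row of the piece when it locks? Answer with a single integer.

Answer: 0

Derivation:
Spawn at (row=0, col=6). Try each row:
  row 0: fits
  row 1: blocked -> lock at row 0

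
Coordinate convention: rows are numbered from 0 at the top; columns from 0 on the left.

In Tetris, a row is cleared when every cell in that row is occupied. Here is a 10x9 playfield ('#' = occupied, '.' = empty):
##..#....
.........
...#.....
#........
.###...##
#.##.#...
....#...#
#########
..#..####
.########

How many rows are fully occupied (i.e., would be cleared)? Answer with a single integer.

Check each row:
  row 0: 6 empty cells -> not full
  row 1: 9 empty cells -> not full
  row 2: 8 empty cells -> not full
  row 3: 8 empty cells -> not full
  row 4: 4 empty cells -> not full
  row 5: 5 empty cells -> not full
  row 6: 7 empty cells -> not full
  row 7: 0 empty cells -> FULL (clear)
  row 8: 4 empty cells -> not full
  row 9: 1 empty cell -> not full
Total rows cleared: 1

Answer: 1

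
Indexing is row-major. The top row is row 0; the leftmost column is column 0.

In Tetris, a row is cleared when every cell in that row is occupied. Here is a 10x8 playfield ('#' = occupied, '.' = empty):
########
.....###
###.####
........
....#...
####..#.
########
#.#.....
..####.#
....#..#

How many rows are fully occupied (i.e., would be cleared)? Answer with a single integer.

Check each row:
  row 0: 0 empty cells -> FULL (clear)
  row 1: 5 empty cells -> not full
  row 2: 1 empty cell -> not full
  row 3: 8 empty cells -> not full
  row 4: 7 empty cells -> not full
  row 5: 3 empty cells -> not full
  row 6: 0 empty cells -> FULL (clear)
  row 7: 6 empty cells -> not full
  row 8: 3 empty cells -> not full
  row 9: 6 empty cells -> not full
Total rows cleared: 2

Answer: 2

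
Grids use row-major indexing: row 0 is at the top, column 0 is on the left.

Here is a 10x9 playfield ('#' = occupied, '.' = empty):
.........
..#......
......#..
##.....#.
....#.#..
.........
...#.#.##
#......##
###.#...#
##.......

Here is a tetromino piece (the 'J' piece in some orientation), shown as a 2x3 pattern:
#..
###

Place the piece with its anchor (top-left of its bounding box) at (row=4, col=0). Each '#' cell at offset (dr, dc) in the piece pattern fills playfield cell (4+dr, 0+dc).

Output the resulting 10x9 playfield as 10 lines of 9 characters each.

Answer: .........
..#......
......#..
##.....#.
#...#.#..
###......
...#.#.##
#......##
###.#...#
##.......

Derivation:
Fill (4+0,0+0) = (4,0)
Fill (4+1,0+0) = (5,0)
Fill (4+1,0+1) = (5,1)
Fill (4+1,0+2) = (5,2)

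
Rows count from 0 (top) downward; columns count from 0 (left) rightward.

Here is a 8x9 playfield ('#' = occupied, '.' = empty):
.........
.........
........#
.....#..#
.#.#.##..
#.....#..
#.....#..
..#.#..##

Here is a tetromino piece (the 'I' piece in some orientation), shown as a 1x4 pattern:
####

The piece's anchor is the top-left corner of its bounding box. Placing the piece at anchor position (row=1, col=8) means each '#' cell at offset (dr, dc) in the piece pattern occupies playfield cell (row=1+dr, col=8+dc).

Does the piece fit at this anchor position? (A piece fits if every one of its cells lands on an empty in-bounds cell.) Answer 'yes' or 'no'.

Check each piece cell at anchor (1, 8):
  offset (0,0) -> (1,8): empty -> OK
  offset (0,1) -> (1,9): out of bounds -> FAIL
  offset (0,2) -> (1,10): out of bounds -> FAIL
  offset (0,3) -> (1,11): out of bounds -> FAIL
All cells valid: no

Answer: no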